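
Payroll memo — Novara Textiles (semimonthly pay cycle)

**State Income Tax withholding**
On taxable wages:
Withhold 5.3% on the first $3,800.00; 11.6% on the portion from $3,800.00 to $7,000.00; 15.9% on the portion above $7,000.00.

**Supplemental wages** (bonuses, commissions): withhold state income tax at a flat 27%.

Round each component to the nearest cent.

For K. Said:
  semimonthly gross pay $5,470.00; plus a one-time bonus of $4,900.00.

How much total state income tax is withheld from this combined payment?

State Income Tax: taxable = $5,470.00
  $201.40 + 11.6% × ($5,470.00 − $3,800.00) = $201.40 + 11.6% × $1,670.00 = $395.12
Supplemental (27% flat on bonus): 27% × $4,900.00 = $1,323.00
Total state income tax: $395.12 + $1,323.00 = $1,718.12

$1,718.12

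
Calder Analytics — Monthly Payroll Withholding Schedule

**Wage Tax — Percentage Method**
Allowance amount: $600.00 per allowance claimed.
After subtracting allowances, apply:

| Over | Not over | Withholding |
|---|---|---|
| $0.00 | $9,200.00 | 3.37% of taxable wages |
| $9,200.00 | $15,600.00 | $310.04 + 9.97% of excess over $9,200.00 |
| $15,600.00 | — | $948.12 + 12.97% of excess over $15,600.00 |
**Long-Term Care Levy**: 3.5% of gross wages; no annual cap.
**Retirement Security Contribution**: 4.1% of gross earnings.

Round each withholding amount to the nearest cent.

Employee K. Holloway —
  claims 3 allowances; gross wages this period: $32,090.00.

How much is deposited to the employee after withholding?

Wage Tax: taxable = $32,090.00 − 3×$600.00 = $30,290.00
  $948.12 + 12.97% × ($30,290.00 − $15,600.00) = $948.12 + 12.97% × $14,690.00 = $2,853.41
Long-Term Care Levy: 3.5% × $32,090.00 = $1,123.15
Retirement Security Contribution: 4.1% × $32,090.00 = $1,315.69
Total withheld: $2,853.41 + $1,123.15 + $1,315.69 = $5,292.25
Net pay: $32,090.00 − $5,292.25 = $26,797.75

$26,797.75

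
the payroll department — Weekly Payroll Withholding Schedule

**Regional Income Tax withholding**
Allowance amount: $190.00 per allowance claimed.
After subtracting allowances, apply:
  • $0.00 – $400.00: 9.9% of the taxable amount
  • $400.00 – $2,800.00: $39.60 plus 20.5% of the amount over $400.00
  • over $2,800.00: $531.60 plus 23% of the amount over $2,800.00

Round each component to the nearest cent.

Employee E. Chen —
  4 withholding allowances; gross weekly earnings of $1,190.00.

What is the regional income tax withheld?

Regional Income Tax: taxable = $1,190.00 − 4×$190.00 = $430.00
  $39.60 + 20.5% × ($430.00 − $400.00) = $39.60 + 20.5% × $30.00 = $45.75

$45.75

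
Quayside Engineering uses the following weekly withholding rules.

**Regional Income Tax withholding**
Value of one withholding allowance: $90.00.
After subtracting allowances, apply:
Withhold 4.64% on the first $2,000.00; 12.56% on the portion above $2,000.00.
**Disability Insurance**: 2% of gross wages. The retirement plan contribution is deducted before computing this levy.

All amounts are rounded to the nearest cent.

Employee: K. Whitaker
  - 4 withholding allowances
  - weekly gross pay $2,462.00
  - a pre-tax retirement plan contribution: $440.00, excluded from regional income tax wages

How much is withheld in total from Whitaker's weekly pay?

$117.56

Regional Income Tax: taxable = $2,462.00 − $440.00 − 4×$90.00 = $1,662.00
  4.64% × $1,662.00 = $77.12
Disability Insurance: 2% × $2,022.00 = $40.44
Total: $77.12 + $40.44 = $117.56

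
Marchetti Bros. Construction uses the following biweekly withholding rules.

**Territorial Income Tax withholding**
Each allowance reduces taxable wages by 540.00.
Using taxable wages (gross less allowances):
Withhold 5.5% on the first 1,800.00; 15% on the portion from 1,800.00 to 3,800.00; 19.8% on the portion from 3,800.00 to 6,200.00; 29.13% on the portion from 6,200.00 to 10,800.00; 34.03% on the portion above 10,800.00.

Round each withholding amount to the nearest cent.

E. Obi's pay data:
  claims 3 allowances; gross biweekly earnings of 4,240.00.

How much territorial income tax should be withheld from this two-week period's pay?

Territorial Income Tax: taxable = 4,240.00 − 3×540.00 = 2,620.00
  99.00 + 15% × (2,620.00 − 1,800.00) = 99.00 + 15% × 820.00 = 222.00

222.00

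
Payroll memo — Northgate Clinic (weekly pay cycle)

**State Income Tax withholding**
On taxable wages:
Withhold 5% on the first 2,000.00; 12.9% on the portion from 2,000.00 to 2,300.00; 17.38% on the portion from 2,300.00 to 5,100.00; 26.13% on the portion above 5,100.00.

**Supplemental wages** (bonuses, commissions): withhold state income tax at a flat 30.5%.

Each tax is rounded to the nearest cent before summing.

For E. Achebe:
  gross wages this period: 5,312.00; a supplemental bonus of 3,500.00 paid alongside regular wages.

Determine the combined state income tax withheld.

1,748.24

State Income Tax: taxable = 5,312.00
  625.34 + 26.13% × (5,312.00 − 5,100.00) = 625.34 + 26.13% × 212.00 = 680.74
Supplemental (30.5% flat on bonus): 30.5% × 3,500.00 = 1,067.50
Total state income tax: 680.74 + 1,067.50 = 1,748.24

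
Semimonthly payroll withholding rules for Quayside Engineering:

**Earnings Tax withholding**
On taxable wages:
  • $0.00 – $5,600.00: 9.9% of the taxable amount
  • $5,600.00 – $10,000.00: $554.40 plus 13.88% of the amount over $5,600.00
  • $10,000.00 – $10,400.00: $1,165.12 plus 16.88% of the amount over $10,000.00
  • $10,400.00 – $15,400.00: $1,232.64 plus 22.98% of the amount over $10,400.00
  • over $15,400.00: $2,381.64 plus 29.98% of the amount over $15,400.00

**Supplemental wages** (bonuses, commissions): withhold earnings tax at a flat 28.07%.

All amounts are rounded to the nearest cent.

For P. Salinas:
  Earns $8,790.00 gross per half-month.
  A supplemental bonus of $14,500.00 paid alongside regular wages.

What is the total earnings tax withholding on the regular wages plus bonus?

Earnings Tax: taxable = $8,790.00
  $554.40 + 13.88% × ($8,790.00 − $5,600.00) = $554.40 + 13.88% × $3,190.00 = $997.17
Supplemental (28.07% flat on bonus): 28.07% × $14,500.00 = $4,070.15
Total earnings tax: $997.17 + $4,070.15 = $5,067.32

$5,067.32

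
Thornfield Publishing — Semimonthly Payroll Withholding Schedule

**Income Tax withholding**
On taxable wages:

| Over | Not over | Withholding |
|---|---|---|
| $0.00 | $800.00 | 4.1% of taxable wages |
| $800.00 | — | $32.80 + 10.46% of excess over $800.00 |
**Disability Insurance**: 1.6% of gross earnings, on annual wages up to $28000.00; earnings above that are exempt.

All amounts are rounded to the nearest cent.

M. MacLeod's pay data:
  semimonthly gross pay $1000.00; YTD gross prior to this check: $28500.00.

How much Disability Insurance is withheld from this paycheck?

Disability Insurance: YTD $28500.00 ≥ cap $28000.00 → $0.00

$0.00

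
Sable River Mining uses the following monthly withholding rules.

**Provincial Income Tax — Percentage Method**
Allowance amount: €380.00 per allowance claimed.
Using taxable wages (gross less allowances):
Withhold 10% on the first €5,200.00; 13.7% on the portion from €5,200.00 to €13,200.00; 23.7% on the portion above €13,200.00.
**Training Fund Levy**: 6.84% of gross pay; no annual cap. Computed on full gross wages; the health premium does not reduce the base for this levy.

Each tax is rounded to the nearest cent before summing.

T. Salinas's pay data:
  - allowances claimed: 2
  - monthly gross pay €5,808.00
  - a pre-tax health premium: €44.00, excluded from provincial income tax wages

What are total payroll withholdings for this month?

Provincial Income Tax: taxable = €5,808.00 − €44.00 − 2×€380.00 = €5,004.00
  10% × €5,004.00 = €500.40
Training Fund Levy: 6.84% × €5,808.00 = €397.27
Total: €500.40 + €397.27 = €897.67

€897.67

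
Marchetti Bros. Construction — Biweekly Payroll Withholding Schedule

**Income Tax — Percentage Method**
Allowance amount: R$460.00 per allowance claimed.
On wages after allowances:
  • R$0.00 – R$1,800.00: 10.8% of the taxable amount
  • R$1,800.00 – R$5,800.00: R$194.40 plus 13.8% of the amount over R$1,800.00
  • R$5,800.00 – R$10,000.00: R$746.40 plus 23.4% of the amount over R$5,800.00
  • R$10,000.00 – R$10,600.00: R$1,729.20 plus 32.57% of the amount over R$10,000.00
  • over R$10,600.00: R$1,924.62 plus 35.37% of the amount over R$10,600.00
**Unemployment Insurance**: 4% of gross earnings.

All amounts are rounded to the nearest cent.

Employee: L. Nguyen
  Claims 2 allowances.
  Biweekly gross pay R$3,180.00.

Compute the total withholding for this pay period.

R$385.08

Income Tax: taxable = R$3,180.00 − 2×R$460.00 = R$2,260.00
  R$194.40 + 13.8% × (R$2,260.00 − R$1,800.00) = R$194.40 + 13.8% × R$460.00 = R$257.88
Unemployment Insurance: 4% × R$3,180.00 = R$127.20
Total: R$257.88 + R$127.20 = R$385.08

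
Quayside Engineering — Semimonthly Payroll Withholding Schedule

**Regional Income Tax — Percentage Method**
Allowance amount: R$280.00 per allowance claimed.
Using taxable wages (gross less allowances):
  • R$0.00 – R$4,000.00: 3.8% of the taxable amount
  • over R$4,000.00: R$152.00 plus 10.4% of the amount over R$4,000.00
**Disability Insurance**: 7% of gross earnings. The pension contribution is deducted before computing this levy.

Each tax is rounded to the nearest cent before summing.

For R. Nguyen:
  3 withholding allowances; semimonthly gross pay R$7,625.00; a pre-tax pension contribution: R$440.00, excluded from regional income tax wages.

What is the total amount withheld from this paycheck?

R$898.83

Regional Income Tax: taxable = R$7,625.00 − R$440.00 − 3×R$280.00 = R$6,345.00
  R$152.00 + 10.4% × (R$6,345.00 − R$4,000.00) = R$152.00 + 10.4% × R$2,345.00 = R$395.88
Disability Insurance: 7% × R$7,185.00 = R$502.95
Total: R$395.88 + R$502.95 = R$898.83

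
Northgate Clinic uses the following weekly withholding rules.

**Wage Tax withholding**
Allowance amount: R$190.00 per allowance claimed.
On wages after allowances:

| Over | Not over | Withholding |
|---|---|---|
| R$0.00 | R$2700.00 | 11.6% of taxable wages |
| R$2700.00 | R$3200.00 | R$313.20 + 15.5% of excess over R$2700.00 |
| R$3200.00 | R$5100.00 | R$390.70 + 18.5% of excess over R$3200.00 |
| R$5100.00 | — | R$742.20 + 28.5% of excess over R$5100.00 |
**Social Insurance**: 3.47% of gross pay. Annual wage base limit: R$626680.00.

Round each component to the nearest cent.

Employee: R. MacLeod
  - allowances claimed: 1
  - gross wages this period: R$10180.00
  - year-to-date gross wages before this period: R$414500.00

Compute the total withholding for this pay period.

R$2489.10

Wage Tax: taxable = R$10180.00 − 1×R$190.00 = R$9990.00
  R$742.20 + 28.5% × (R$9990.00 − R$5100.00) = R$742.20 + 28.5% × R$4890.00 = R$2135.85
Social Insurance: 3.47% × R$10180.00 = R$353.25
Total: R$2135.85 + R$353.25 = R$2489.10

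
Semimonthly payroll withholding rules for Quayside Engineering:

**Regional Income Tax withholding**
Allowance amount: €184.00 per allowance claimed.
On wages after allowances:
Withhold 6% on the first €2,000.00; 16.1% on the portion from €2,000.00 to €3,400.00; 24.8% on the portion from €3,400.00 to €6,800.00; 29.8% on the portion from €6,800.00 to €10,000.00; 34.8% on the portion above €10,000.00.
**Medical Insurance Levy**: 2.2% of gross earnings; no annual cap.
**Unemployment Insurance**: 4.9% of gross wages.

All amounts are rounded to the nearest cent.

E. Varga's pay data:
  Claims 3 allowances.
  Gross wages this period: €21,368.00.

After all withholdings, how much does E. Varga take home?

€13,944.70

Regional Income Tax: taxable = €21,368.00 − 3×€184.00 = €20,816.00
  €2,142.20 + 34.8% × (€20,816.00 − €10,000.00) = €2,142.20 + 34.8% × €10,816.00 = €5,906.17
Medical Insurance Levy: 2.2% × €21,368.00 = €470.10
Unemployment Insurance: 4.9% × €21,368.00 = €1,047.03
Total withheld: €5,906.17 + €470.10 + €1,047.03 = €7,423.30
Net pay: €21,368.00 − €7,423.30 = €13,944.70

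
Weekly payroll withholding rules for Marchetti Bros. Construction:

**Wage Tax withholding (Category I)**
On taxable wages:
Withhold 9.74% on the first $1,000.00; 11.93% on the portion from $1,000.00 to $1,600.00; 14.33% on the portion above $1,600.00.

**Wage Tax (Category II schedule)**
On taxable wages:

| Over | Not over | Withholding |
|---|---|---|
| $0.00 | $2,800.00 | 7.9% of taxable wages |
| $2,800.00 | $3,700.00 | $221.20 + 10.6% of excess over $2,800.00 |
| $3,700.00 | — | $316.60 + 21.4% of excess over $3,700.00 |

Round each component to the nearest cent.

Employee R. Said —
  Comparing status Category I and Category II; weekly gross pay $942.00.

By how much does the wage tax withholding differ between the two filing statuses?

Wage Tax (Category I): taxable = $942.00
  9.74% × $942.00 = $91.75
Wage Tax (Category II): taxable = $942.00
  7.9% × $942.00 = $74.42
Difference: |$91.75 − $74.42| = $17.33 (higher under Category I)

$17.33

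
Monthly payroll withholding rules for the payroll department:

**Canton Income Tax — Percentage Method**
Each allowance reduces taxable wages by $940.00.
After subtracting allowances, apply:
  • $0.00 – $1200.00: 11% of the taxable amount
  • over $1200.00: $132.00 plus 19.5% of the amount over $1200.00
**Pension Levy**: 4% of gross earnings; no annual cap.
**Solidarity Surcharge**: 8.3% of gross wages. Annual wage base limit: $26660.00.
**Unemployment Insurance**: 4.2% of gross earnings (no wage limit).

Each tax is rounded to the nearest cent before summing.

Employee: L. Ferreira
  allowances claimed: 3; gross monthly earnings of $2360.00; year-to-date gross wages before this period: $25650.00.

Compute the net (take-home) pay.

Canton Income Tax: taxable = $2360.00 − 3×$940.00 = $-460.00
  Taxable ≤ 0 → $0.00
Pension Levy: 4% × $2360.00 = $94.40
Solidarity Surcharge: cap $26660.00 − YTD $25650.00 = $1010.00 subject; 8.3% × $1010.00 = $83.83
Unemployment Insurance: 4.2% × $2360.00 = $99.12
Total withheld: $0.00 + $94.40 + $83.83 + $99.12 = $277.35
Net pay: $2360.00 − $277.35 = $2082.65

$2082.65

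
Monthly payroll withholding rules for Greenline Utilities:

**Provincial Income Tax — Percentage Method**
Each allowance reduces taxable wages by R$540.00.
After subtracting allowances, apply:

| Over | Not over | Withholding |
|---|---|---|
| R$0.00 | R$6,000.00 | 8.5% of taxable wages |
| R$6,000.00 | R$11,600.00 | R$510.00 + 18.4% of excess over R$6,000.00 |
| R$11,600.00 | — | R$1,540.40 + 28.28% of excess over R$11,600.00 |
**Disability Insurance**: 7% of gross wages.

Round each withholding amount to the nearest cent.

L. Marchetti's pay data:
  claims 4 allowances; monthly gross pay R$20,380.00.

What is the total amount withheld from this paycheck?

R$4,839.14

Provincial Income Tax: taxable = R$20,380.00 − 4×R$540.00 = R$18,220.00
  R$1,540.40 + 28.28% × (R$18,220.00 − R$11,600.00) = R$1,540.40 + 28.28% × R$6,620.00 = R$3,412.54
Disability Insurance: 7% × R$20,380.00 = R$1,426.60
Total: R$3,412.54 + R$1,426.60 = R$4,839.14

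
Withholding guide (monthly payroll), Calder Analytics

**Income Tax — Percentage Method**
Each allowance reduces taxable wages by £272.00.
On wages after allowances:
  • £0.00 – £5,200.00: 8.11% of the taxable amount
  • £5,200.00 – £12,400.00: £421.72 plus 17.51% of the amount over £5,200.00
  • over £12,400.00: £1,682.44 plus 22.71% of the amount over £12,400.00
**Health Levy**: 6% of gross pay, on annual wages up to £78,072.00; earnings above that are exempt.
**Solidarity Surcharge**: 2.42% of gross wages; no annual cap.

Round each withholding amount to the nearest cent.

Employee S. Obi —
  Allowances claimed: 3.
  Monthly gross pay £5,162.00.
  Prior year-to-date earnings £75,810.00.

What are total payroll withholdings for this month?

£613.10

Income Tax: taxable = £5,162.00 − 3×£272.00 = £4,346.00
  8.11% × £4,346.00 = £352.46
Health Levy: cap £78,072.00 − YTD £75,810.00 = £2,262.00 subject; 6% × £2,262.00 = £135.72
Solidarity Surcharge: 2.42% × £5,162.00 = £124.92
Total: £352.46 + £135.72 + £124.92 = £613.10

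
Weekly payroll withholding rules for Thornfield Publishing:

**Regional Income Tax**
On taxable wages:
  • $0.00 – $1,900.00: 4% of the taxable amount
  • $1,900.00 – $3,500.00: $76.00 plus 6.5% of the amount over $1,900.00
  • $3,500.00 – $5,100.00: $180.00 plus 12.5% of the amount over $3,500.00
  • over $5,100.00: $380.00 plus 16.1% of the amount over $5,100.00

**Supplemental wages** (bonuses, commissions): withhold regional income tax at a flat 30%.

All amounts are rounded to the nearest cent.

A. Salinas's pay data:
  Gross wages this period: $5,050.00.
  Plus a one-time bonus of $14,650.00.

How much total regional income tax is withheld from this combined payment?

Regional Income Tax: taxable = $5,050.00
  $180.00 + 12.5% × ($5,050.00 − $3,500.00) = $180.00 + 12.5% × $1,550.00 = $373.75
Supplemental (30% flat on bonus): 30% × $14,650.00 = $4,395.00
Total regional income tax: $373.75 + $4,395.00 = $4,768.75

$4,768.75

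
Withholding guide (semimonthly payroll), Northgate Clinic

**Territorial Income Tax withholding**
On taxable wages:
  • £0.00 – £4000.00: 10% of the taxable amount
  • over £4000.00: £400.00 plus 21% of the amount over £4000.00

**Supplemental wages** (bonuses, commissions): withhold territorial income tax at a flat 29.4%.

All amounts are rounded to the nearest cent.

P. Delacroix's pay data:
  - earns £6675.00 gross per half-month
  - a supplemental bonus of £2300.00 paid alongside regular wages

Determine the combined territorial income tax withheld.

Territorial Income Tax: taxable = £6675.00
  £400.00 + 21% × (£6675.00 − £4000.00) = £400.00 + 21% × £2675.00 = £961.75
Supplemental (29.4% flat on bonus): 29.4% × £2300.00 = £676.20
Total territorial income tax: £961.75 + £676.20 = £1637.95

£1637.95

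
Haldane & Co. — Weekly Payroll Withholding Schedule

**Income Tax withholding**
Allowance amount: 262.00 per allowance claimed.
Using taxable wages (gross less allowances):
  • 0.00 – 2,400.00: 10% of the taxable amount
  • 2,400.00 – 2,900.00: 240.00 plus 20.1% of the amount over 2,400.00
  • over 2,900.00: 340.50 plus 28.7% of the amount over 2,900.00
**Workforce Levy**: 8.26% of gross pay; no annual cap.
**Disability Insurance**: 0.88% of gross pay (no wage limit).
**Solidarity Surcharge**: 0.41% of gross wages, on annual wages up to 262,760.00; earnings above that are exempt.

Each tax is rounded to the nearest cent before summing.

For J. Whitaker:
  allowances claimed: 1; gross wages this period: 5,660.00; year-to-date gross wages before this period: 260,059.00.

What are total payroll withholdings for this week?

Income Tax: taxable = 5,660.00 − 1×262.00 = 5,398.00
  340.50 + 28.7% × (5,398.00 − 2,900.00) = 340.50 + 28.7% × 2,498.00 = 1,057.43
Workforce Levy: 8.26% × 5,660.00 = 467.52
Disability Insurance: 0.88% × 5,660.00 = 49.81
Solidarity Surcharge: cap 262,760.00 − YTD 260,059.00 = 2,701.00 subject; 0.41% × 2,701.00 = 11.07
Total: 1,057.43 + 467.52 + 49.81 + 11.07 = 1,585.83

1,585.83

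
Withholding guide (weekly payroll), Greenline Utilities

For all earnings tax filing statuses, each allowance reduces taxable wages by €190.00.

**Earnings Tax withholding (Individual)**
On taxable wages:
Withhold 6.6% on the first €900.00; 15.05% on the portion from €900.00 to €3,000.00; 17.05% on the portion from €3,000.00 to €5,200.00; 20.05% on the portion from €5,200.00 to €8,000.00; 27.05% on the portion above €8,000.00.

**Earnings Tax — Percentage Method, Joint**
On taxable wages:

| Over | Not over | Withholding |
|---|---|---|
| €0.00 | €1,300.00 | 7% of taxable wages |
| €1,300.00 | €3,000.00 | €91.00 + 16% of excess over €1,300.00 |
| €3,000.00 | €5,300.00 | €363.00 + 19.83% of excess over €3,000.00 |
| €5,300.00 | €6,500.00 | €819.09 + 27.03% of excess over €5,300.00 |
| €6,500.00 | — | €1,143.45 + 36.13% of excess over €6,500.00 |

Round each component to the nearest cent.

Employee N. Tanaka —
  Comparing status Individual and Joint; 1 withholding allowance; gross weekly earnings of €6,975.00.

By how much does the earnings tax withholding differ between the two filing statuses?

Earnings Tax (Individual): taxable = €6,975.00 − 1×€190.00 = €6,785.00
  €750.55 + 20.05% × (€6,785.00 − €5,200.00) = €750.55 + 20.05% × €1,585.00 = €1,068.34
Earnings Tax (Joint): taxable = €6,975.00 − 1×€190.00 = €6,785.00
  €1,143.45 + 36.13% × (€6,785.00 − €6,500.00) = €1,143.45 + 36.13% × €285.00 = €1,246.42
Difference: |€1,068.34 − €1,246.42| = €178.08 (higher under Joint)

€178.08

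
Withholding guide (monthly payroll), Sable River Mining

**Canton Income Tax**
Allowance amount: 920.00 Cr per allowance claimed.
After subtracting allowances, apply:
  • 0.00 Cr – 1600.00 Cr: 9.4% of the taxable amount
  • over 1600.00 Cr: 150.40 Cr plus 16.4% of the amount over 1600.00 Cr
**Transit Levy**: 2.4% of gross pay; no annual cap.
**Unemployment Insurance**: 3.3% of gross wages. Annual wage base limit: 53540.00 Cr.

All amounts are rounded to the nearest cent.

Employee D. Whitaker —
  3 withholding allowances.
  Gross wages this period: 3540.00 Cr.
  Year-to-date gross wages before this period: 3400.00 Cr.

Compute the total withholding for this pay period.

Canton Income Tax: taxable = 3540.00 Cr − 3×920.00 Cr = 780.00 Cr
  9.4% × 780.00 Cr = 73.32 Cr
Transit Levy: 2.4% × 3540.00 Cr = 84.96 Cr
Unemployment Insurance: 3.3% × 3540.00 Cr = 116.82 Cr
Total: 73.32 Cr + 84.96 Cr + 116.82 Cr = 275.10 Cr

275.10 Cr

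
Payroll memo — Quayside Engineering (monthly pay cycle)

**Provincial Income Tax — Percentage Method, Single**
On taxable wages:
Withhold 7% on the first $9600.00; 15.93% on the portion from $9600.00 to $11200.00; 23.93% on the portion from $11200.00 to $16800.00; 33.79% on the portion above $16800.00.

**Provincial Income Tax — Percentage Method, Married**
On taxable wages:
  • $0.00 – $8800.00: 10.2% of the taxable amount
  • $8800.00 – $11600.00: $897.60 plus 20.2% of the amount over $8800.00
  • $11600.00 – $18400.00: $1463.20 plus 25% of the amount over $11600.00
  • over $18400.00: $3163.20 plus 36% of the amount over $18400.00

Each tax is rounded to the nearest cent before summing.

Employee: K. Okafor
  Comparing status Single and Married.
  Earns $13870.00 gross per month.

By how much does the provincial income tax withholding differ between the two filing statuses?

Provincial Income Tax (Single): taxable = $13870.00
  $926.88 + 23.93% × ($13870.00 − $11200.00) = $926.88 + 23.93% × $2670.00 = $1565.81
Provincial Income Tax (Married): taxable = $13870.00
  $1463.20 + 25% × ($13870.00 − $11600.00) = $1463.20 + 25% × $2270.00 = $2030.70
Difference: |$1565.81 − $2030.70| = $464.89 (higher under Married)

$464.89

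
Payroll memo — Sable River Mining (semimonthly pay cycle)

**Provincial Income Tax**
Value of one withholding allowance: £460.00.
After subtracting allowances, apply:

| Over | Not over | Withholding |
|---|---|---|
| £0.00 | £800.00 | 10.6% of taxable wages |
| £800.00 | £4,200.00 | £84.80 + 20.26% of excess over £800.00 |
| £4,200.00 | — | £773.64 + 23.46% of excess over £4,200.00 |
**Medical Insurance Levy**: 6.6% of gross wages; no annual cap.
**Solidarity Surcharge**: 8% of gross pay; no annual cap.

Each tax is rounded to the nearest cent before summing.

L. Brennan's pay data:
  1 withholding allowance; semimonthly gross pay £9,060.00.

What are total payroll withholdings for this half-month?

£3,128.64

Provincial Income Tax: taxable = £9,060.00 − 1×£460.00 = £8,600.00
  £773.64 + 23.46% × (£8,600.00 − £4,200.00) = £773.64 + 23.46% × £4,400.00 = £1,805.88
Medical Insurance Levy: 6.6% × £9,060.00 = £597.96
Solidarity Surcharge: 8% × £9,060.00 = £724.80
Total: £1,805.88 + £597.96 + £724.80 = £3,128.64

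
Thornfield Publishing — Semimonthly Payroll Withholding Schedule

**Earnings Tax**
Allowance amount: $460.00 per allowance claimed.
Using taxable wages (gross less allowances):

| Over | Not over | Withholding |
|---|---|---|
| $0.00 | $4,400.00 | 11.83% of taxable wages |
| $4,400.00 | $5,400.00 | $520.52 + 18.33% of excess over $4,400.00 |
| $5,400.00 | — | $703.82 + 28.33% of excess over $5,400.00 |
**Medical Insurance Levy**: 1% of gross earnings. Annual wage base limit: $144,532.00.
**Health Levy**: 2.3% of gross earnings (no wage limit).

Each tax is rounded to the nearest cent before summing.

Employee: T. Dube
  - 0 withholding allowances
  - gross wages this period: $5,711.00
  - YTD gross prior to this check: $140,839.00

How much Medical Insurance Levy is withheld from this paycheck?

$36.93

Medical Insurance Levy: cap $144,532.00 − YTD $140,839.00 = $3,693.00 subject; 1% × $3,693.00 = $36.93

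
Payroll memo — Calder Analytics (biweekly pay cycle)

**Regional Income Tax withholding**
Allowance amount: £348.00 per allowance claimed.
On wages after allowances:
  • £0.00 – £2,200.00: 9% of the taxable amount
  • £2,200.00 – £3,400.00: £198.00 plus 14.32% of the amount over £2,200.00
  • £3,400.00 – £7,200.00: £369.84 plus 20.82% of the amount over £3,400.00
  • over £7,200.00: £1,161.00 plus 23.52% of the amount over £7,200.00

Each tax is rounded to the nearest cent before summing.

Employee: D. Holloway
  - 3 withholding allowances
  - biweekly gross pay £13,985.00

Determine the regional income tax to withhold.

Regional Income Tax: taxable = £13,985.00 − 3×£348.00 = £12,941.00
  £1,161.00 + 23.52% × (£12,941.00 − £7,200.00) = £1,161.00 + 23.52% × £5,741.00 = £2,511.28

£2,511.28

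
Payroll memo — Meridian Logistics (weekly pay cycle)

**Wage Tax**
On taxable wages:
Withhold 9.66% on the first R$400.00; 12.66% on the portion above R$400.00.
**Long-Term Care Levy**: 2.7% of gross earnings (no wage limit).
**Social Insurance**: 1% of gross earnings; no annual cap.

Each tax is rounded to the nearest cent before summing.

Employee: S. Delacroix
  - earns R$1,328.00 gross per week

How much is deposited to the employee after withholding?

Wage Tax: taxable = R$1,328.00
  R$38.64 + 12.66% × (R$1,328.00 − R$400.00) = R$38.64 + 12.66% × R$928.00 = R$156.12
Long-Term Care Levy: 2.7% × R$1,328.00 = R$35.86
Social Insurance: 1% × R$1,328.00 = R$13.28
Total withheld: R$156.12 + R$35.86 + R$13.28 = R$205.26
Net pay: R$1,328.00 − R$205.26 = R$1,122.74

R$1,122.74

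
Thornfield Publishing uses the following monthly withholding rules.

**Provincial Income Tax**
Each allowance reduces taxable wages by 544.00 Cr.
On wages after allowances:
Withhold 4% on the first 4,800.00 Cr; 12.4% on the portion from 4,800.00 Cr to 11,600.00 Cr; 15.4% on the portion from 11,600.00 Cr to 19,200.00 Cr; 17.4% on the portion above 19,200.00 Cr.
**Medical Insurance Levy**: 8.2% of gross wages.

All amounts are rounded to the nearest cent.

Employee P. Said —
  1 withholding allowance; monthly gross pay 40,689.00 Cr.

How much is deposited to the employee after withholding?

31,502.47 Cr

Provincial Income Tax: taxable = 40,689.00 Cr − 1×544.00 Cr = 40,145.00 Cr
  2,205.60 Cr + 17.4% × (40,145.00 Cr − 19,200.00 Cr) = 2,205.60 Cr + 17.4% × 20,945.00 Cr = 5,850.03 Cr
Medical Insurance Levy: 8.2% × 40,689.00 Cr = 3,336.50 Cr
Total withheld: 5,850.03 Cr + 3,336.50 Cr = 9,186.53 Cr
Net pay: 40,689.00 Cr − 9,186.53 Cr = 31,502.47 Cr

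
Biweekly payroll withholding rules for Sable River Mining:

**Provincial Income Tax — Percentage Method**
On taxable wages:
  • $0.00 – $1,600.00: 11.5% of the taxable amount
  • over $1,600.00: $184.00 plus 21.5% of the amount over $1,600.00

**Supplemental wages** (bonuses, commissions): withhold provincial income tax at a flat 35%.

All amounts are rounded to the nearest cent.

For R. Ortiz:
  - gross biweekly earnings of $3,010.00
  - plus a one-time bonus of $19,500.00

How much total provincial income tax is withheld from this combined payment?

Provincial Income Tax: taxable = $3,010.00
  $184.00 + 21.5% × ($3,010.00 − $1,600.00) = $184.00 + 21.5% × $1,410.00 = $487.15
Supplemental (35% flat on bonus): 35% × $19,500.00 = $6,825.00
Total provincial income tax: $487.15 + $6,825.00 = $7,312.15

$7,312.15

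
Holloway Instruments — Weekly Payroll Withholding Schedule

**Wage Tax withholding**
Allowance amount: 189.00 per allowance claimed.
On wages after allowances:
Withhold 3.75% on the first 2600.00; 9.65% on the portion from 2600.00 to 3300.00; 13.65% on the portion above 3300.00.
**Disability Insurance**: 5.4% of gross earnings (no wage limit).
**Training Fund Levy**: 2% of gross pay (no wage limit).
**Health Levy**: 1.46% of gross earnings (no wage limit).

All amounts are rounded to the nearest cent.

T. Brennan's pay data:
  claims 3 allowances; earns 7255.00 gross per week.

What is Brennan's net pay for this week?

Wage Tax: taxable = 7255.00 − 3×189.00 = 6688.00
  165.05 + 13.65% × (6688.00 − 3300.00) = 165.05 + 13.65% × 3388.00 = 627.51
Disability Insurance: 5.4% × 7255.00 = 391.77
Training Fund Levy: 2% × 7255.00 = 145.10
Health Levy: 1.46% × 7255.00 = 105.92
Total withheld: 627.51 + 391.77 + 145.10 + 105.92 = 1270.30
Net pay: 7255.00 − 1270.30 = 5984.70

5984.70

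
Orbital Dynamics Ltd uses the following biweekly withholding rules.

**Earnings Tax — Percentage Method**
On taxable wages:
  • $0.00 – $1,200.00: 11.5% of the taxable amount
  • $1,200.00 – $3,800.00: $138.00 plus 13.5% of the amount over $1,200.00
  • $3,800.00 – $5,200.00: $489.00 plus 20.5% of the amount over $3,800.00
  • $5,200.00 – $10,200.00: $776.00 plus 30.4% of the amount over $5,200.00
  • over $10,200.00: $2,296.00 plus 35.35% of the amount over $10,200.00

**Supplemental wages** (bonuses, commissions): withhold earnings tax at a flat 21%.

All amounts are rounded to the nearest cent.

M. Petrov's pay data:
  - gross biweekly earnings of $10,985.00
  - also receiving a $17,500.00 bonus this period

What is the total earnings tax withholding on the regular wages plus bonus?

$6,248.50

Earnings Tax: taxable = $10,985.00
  $2,296.00 + 35.35% × ($10,985.00 − $10,200.00) = $2,296.00 + 35.35% × $785.00 = $2,573.50
Supplemental (21% flat on bonus): 21% × $17,500.00 = $3,675.00
Total earnings tax: $2,573.50 + $3,675.00 = $6,248.50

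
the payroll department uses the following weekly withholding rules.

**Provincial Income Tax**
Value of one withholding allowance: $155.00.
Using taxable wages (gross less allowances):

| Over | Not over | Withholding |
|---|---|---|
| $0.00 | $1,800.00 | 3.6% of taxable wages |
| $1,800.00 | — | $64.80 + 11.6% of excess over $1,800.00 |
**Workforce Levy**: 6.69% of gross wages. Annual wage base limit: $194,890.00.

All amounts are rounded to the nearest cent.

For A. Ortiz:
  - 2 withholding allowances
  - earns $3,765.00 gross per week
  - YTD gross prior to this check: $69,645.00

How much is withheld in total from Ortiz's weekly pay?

Provincial Income Tax: taxable = $3,765.00 − 2×$155.00 = $3,455.00
  $64.80 + 11.6% × ($3,455.00 − $1,800.00) = $64.80 + 11.6% × $1,655.00 = $256.78
Workforce Levy: 6.69% × $3,765.00 = $251.88
Total: $256.78 + $251.88 = $508.66

$508.66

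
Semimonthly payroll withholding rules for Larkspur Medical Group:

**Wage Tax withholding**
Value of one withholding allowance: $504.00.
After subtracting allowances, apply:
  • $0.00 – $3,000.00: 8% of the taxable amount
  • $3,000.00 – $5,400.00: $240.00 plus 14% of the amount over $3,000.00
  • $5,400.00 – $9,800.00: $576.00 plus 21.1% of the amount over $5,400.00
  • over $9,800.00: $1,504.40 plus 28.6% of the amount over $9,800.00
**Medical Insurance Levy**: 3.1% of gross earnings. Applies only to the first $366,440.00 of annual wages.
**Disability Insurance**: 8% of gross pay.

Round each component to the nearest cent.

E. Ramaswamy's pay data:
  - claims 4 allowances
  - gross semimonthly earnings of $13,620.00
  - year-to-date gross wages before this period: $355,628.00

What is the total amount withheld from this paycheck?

Wage Tax: taxable = $13,620.00 − 4×$504.00 = $11,604.00
  $1,504.40 + 28.6% × ($11,604.00 − $9,800.00) = $1,504.40 + 28.6% × $1,804.00 = $2,020.34
Medical Insurance Levy: cap $366,440.00 − YTD $355,628.00 = $10,812.00 subject; 3.1% × $10,812.00 = $335.17
Disability Insurance: 8% × $13,620.00 = $1,089.60
Total: $2,020.34 + $335.17 + $1,089.60 = $3,445.11

$3,445.11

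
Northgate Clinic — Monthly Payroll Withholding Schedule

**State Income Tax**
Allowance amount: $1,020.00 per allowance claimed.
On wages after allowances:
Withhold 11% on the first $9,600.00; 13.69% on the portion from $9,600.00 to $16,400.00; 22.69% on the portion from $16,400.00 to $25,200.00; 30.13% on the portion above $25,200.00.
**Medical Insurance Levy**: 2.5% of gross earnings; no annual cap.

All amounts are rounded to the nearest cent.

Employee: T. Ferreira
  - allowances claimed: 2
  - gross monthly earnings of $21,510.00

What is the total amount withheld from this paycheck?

$3,221.25

State Income Tax: taxable = $21,510.00 − 2×$1,020.00 = $19,470.00
  $1,986.92 + 22.69% × ($19,470.00 − $16,400.00) = $1,986.92 + 22.69% × $3,070.00 = $2,683.50
Medical Insurance Levy: 2.5% × $21,510.00 = $537.75
Total: $2,683.50 + $537.75 = $3,221.25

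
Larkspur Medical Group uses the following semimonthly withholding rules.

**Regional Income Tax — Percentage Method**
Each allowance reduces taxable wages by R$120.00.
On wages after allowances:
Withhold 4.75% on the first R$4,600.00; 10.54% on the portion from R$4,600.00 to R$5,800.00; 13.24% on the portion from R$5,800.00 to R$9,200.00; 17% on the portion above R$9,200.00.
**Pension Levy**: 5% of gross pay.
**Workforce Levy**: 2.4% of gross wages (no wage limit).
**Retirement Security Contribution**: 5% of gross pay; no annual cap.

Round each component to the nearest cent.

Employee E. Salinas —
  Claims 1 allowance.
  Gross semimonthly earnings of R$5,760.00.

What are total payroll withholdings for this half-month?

R$1,042.36

Regional Income Tax: taxable = R$5,760.00 − 1×R$120.00 = R$5,640.00
  R$218.50 + 10.54% × (R$5,640.00 − R$4,600.00) = R$218.50 + 10.54% × R$1,040.00 = R$328.12
Pension Levy: 5% × R$5,760.00 = R$288.00
Workforce Levy: 2.4% × R$5,760.00 = R$138.24
Retirement Security Contribution: 5% × R$5,760.00 = R$288.00
Total: R$328.12 + R$288.00 + R$138.24 + R$288.00 = R$1,042.36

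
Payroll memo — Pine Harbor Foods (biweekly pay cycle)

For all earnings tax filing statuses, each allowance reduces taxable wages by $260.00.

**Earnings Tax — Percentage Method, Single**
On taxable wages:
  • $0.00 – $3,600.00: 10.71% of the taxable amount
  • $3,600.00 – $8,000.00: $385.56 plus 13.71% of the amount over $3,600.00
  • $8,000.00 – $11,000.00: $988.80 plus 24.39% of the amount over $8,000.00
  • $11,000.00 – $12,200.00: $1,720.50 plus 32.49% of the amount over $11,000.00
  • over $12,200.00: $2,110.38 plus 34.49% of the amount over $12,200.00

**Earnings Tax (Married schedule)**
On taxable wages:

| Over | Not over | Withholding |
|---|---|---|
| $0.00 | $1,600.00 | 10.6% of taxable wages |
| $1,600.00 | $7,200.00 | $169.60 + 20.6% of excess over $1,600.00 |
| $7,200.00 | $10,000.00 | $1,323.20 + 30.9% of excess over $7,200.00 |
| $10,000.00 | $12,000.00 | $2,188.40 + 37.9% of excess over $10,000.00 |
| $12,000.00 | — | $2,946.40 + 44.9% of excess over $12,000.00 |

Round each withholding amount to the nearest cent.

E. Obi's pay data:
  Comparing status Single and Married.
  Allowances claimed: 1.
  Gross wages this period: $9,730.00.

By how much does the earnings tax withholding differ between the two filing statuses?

$677.30

Earnings Tax (Single): taxable = $9,730.00 − 1×$260.00 = $9,470.00
  $988.80 + 24.39% × ($9,470.00 − $8,000.00) = $988.80 + 24.39% × $1,470.00 = $1,347.33
Earnings Tax (Married): taxable = $9,730.00 − 1×$260.00 = $9,470.00
  $1,323.20 + 30.9% × ($9,470.00 − $7,200.00) = $1,323.20 + 30.9% × $2,270.00 = $2,024.63
Difference: |$1,347.33 − $2,024.63| = $677.30 (higher under Married)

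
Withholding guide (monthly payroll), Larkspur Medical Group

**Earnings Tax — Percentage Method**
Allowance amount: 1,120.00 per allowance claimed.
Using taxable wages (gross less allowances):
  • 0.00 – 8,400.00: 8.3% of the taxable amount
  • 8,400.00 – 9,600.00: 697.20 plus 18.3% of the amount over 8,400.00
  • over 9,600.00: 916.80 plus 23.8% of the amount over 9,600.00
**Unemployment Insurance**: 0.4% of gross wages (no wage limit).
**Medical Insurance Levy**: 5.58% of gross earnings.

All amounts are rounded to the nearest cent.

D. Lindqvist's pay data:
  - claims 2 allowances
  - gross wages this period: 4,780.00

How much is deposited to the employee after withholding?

Earnings Tax: taxable = 4,780.00 − 2×1,120.00 = 2,540.00
  8.3% × 2,540.00 = 210.82
Unemployment Insurance: 0.4% × 4,780.00 = 19.12
Medical Insurance Levy: 5.58% × 4,780.00 = 266.72
Total withheld: 210.82 + 19.12 + 266.72 = 496.66
Net pay: 4,780.00 − 496.66 = 4,283.34

4,283.34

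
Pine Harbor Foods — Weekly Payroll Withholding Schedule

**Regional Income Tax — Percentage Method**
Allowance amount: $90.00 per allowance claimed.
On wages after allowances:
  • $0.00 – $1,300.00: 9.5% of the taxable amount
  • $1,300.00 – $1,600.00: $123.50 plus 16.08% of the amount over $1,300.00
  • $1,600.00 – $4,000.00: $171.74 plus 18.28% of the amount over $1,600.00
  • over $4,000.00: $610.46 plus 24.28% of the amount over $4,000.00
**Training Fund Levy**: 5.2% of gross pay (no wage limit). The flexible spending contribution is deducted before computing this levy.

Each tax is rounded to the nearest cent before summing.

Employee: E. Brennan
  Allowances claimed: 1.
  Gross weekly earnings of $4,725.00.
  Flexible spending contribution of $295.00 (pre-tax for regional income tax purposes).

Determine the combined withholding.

$923.37

Regional Income Tax: taxable = $4,725.00 − $295.00 − 1×$90.00 = $4,340.00
  $610.46 + 24.28% × ($4,340.00 − $4,000.00) = $610.46 + 24.28% × $340.00 = $693.01
Training Fund Levy: 5.2% × $4,430.00 = $230.36
Total: $693.01 + $230.36 = $923.37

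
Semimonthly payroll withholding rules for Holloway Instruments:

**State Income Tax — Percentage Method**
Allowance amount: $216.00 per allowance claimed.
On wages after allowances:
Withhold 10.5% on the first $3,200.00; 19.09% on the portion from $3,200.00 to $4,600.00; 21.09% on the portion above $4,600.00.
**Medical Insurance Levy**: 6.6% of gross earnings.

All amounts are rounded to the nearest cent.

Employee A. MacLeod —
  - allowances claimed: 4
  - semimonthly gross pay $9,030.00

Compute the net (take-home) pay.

State Income Tax: taxable = $9,030.00 − 4×$216.00 = $8,166.00
  $603.26 + 21.09% × ($8,166.00 − $4,600.00) = $603.26 + 21.09% × $3,566.00 = $1,355.33
Medical Insurance Levy: 6.6% × $9,030.00 = $595.98
Total withheld: $1,355.33 + $595.98 = $1,951.31
Net pay: $9,030.00 − $1,951.31 = $7,078.69

$7,078.69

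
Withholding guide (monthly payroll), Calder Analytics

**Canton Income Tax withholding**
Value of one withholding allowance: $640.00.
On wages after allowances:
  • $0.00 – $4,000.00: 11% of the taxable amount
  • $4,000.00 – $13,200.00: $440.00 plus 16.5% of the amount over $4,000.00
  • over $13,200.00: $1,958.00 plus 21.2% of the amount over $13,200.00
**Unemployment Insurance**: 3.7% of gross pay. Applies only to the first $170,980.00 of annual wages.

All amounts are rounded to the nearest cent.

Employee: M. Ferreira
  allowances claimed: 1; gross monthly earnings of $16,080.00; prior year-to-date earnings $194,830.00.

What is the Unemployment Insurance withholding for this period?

Unemployment Insurance: YTD $194,830.00 ≥ cap $170,980.00 → $0.00

$0.00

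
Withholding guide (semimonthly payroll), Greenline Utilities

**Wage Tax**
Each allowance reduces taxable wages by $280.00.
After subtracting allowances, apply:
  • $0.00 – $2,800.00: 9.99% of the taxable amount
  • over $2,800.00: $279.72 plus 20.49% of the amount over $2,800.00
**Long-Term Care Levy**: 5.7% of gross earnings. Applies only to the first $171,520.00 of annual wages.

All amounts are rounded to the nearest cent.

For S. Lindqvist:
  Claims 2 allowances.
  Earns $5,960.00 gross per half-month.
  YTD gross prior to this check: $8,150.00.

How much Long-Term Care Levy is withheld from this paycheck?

$339.72

Long-Term Care Levy: 5.7% × $5,960.00 = $339.72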